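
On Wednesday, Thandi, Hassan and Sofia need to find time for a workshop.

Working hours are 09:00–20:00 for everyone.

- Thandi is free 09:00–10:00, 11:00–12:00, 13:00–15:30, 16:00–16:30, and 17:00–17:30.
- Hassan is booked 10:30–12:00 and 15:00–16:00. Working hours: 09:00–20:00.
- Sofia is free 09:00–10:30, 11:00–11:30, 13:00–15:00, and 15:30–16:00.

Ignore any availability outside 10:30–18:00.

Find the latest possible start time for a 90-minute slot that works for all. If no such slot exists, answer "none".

13:30

Hassan free within 09:00–20:00: 09:00–10:30, 12:00–15:00, 16:00–20:00.
Thandi ∩ Hassan: 09:00–10:00, 13:00–15:00, 16:00–16:30, 17:00–17:30.
Thandi ∩ Hassan ∩ Sofia: 09:00–10:00, 13:00–15:00.
Restricted to 10:30–18:00: 13:00–15:00.
Windows ≥ 90 min: 13:00–15:00.
Latest start in the last window 13:00–15:00 is 15:00 − 90 min = 13:30.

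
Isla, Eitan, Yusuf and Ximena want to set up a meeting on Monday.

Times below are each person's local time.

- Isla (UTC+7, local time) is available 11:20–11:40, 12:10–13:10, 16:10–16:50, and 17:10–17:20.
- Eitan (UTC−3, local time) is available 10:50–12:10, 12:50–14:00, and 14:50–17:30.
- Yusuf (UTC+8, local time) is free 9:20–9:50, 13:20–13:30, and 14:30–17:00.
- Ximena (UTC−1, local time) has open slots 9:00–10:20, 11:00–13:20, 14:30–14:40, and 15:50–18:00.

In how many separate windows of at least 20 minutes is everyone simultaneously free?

0

Isla → UTC: 04:20–04:40, 05:10–06:10, 09:10–09:50, 10:10–10:20.
Eitan → UTC: 13:50–15:10, 15:50–17:00, 17:50–20:30.
Yusuf → UTC: 01:20–01:50, 05:20–05:30, 06:30–09:00.
Ximena → UTC: 10:00–11:20, 12:00–14:20, 15:30–15:40, 16:50–19:00.
Isla ∩ Eitan: (none).
Isla ∩ Eitan ∩ Yusuf: (none).
Isla ∩ Eitan ∩ Yusuf ∩ Ximena: (none).
Windows ≥ 20 min: (none).
That's 0 windows.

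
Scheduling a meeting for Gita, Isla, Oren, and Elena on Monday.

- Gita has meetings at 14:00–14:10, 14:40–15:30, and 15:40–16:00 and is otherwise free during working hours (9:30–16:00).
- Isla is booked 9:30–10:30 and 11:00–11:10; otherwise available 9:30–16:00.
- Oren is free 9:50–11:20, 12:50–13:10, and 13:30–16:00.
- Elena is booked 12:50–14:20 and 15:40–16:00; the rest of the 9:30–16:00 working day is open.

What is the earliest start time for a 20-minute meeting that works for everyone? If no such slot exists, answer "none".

10:30

Gita free within 09:30–16:00: 09:30–14:00, 14:10–14:40, 15:30–15:40.
Isla free within 09:30–16:00: 10:30–11:00, 11:10–16:00.
Elena free within 09:30–16:00: 09:30–12:50, 14:20–15:40.
Gita ∩ Isla: 10:30–11:00, 11:10–14:00, 14:10–14:40, 15:30–15:40.
Gita ∩ Isla ∩ Oren: 10:30–11:00, 11:10–11:20, 12:50–13:10, 13:30–14:00, 14:10–14:40, 15:30–15:40.
Gita ∩ Isla ∩ Oren ∩ Elena: 10:30–11:00, 11:10–11:20, 14:20–14:40, 15:30–15:40.
Windows ≥ 20 min: 10:30–11:00, 14:20–14:40.
Earliest such window starts at 10:30.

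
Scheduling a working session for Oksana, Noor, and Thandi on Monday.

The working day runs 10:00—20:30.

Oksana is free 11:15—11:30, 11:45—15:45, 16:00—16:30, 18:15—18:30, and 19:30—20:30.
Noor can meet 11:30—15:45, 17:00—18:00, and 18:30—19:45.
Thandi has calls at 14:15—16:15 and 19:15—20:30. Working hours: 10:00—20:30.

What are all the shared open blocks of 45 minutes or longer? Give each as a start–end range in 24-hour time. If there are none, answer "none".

11:45–14:15

Thandi free within 10:00–20:30: 10:00–14:15, 16:15–19:15.
Oksana ∩ Noor: 11:45–15:45, 19:30–19:45.
Oksana ∩ Noor ∩ Thandi: 11:45–14:15.
Windows ≥ 45 min: 11:45–14:15.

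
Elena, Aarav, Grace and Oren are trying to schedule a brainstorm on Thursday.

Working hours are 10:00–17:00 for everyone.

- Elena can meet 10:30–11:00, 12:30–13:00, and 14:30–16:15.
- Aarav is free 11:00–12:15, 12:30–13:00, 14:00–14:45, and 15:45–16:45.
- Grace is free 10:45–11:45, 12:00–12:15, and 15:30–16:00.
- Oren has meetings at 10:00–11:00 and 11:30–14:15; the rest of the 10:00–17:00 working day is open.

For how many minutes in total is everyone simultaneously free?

15 minutes

Oren free within 10:00–17:00: 11:00–11:30, 14:15–17:00.
Elena ∩ Aarav: 12:30–13:00, 14:30–14:45, 15:45–16:15.
Elena ∩ Aarav ∩ Grace: 15:45–16:00.
Elena ∩ Aarav ∩ Grace ∩ Oren: 15:45–16:00.
Total common minutes: 15.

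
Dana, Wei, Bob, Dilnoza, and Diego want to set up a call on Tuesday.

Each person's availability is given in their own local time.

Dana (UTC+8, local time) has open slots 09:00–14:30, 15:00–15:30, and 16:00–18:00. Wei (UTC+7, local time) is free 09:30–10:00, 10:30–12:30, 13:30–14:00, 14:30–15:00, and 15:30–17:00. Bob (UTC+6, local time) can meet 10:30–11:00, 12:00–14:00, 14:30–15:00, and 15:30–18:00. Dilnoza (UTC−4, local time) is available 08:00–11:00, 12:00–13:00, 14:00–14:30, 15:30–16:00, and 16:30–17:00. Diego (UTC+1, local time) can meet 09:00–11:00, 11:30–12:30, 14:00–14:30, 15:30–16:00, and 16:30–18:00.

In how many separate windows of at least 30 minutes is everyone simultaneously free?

0

Dana → UTC: 01:00–06:30, 07:00–07:30, 08:00–10:00.
Wei → UTC: 02:30–03:00, 03:30–05:30, 06:30–07:00, 07:30–08:00, 08:30–10:00.
Bob → UTC: 04:30–05:00, 06:00–08:00, 08:30–09:00, 09:30–12:00.
Dilnoza → UTC: 12:00–15:00, 16:00–17:00, 18:00–18:30, 19:30–20:00, 20:30–21:00.
Diego → UTC: 08:00–10:00, 10:30–11:30, 13:00–13:30, 14:30–15:00, 15:30–17:00.
Dana ∩ Wei: 02:30–03:00, 03:30–05:30, 08:30–10:00.
Dana ∩ Wei ∩ Bob: 04:30–05:00, 08:30–09:00, 09:30–10:00.
Dana ∩ Wei ∩ Bob ∩ Dilnoza: (none).
Dana ∩ Wei ∩ Bob ∩ Dilnoza ∩ Diego: (none).
Windows ≥ 30 min: (none).
That's 0 windows.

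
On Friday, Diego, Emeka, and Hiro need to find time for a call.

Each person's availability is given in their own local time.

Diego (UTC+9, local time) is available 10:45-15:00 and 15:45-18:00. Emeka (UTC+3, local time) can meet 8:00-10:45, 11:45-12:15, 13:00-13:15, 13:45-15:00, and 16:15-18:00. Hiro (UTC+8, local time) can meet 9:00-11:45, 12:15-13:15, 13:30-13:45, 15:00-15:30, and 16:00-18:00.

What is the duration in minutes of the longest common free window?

30 minutes

Diego → UTC: 01:45–06:00, 06:45–09:00.
Emeka → UTC: 05:00–07:45, 08:45–09:15, 10:00–10:15, 10:45–12:00, 13:15–15:00.
Hiro → UTC: 01:00–03:45, 04:15–05:15, 05:30–05:45, 07:00–07:30, 08:00–10:00.
Diego ∩ Emeka: 05:00–06:00, 06:45–07:45, 08:45–09:00.
Diego ∩ Emeka ∩ Hiro: 05:00–05:15, 05:30–05:45, 07:00–07:30, 08:45–09:00.
Common window lengths: 15, 15, 30, 15 min; longest is 30.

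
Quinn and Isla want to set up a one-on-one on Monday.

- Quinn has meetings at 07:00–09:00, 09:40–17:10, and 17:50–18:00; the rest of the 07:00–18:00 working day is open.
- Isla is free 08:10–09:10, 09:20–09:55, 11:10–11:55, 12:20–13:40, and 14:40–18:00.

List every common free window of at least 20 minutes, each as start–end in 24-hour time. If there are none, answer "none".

Quinn free within 07:00–18:00: 09:00–09:40, 17:10–17:50.
Quinn ∩ Isla: 09:00–09:10, 09:20–09:40, 17:10–17:50.
Windows ≥ 20 min: 09:20–09:40, 17:10–17:50.

09:20–09:40, 17:10–17:50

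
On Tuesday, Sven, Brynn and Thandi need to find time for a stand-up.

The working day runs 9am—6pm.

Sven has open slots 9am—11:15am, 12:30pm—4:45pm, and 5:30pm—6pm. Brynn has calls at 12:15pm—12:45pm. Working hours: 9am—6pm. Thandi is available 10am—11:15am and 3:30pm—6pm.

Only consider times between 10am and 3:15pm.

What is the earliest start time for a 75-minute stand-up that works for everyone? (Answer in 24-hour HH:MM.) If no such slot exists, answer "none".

10:00

Brynn free within 09:00–18:00: 09:00–12:15, 12:45–18:00.
Sven ∩ Brynn: 09:00–11:15, 12:45–16:45, 17:30–18:00.
Sven ∩ Brynn ∩ Thandi: 10:00–11:15, 15:30–16:45, 17:30–18:00.
Restricted to 10:00–15:15: 10:00–11:15.
Windows ≥ 75 min: 10:00–11:15.
Earliest such window starts at 10:00.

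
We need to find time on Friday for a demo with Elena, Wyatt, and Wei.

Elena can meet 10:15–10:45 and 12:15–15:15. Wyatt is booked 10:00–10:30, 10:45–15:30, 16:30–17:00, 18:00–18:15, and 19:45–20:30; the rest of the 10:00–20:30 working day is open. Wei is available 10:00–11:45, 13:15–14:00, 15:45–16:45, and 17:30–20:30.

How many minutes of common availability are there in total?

15 minutes

Wyatt free within 10:00–20:30: 10:30–10:45, 15:30–16:30, 17:00–18:00, 18:15–19:45.
Elena ∩ Wyatt: 10:30–10:45.
Elena ∩ Wyatt ∩ Wei: 10:30–10:45.
Total common minutes: 15.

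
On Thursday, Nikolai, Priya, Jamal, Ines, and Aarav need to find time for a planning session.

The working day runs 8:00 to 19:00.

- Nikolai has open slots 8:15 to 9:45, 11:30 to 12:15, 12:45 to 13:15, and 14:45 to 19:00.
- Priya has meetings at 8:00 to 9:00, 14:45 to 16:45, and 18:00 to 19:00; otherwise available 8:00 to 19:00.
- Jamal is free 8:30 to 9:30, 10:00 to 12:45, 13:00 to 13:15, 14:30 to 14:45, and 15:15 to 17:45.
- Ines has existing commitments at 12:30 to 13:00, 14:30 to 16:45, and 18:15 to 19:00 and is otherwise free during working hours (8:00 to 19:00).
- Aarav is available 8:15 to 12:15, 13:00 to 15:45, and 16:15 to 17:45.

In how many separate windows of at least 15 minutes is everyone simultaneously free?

4

Priya free within 08:00–19:00: 09:00–14:45, 16:45–18:00.
Ines free within 08:00–19:00: 08:00–12:30, 13:00–14:30, 16:45–18:15.
Nikolai ∩ Priya: 09:00–09:45, 11:30–12:15, 12:45–13:15, 16:45–18:00.
Nikolai ∩ Priya ∩ Jamal: 09:00–09:30, 11:30–12:15, 13:00–13:15, 16:45–17:45.
Nikolai ∩ Priya ∩ Jamal ∩ Ines: 09:00–09:30, 11:30–12:15, 13:00–13:15, 16:45–17:45.
Nikolai ∩ Priya ∩ Jamal ∩ Ines ∩ Aarav: 09:00–09:30, 11:30–12:15, 13:00–13:15, 16:45–17:45.
Windows ≥ 15 min: 09:00–09:30, 11:30–12:15, 13:00–13:15, 16:45–17:45.
That's 4 windows.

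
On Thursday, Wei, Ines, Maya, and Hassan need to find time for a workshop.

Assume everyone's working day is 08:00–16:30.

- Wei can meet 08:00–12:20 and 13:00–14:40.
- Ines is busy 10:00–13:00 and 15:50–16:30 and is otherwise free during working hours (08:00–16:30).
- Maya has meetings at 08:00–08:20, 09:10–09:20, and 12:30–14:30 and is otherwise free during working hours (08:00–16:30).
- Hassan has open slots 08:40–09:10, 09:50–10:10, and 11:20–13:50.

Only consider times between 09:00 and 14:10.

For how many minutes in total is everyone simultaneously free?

20 minutes

Ines free within 08:00–16:30: 08:00–10:00, 13:00–15:50.
Maya free within 08:00–16:30: 08:20–09:10, 09:20–12:30, 14:30–16:30.
Wei ∩ Ines: 08:00–10:00, 13:00–14:40.
Wei ∩ Ines ∩ Maya: 08:20–09:10, 09:20–10:00, 14:30–14:40.
Wei ∩ Ines ∩ Maya ∩ Hassan: 08:40–09:10, 09:50–10:00.
Restricted to 09:00–14:10: 09:00–09:10, 09:50–10:00.
Total common minutes: 10 + 10 = 20.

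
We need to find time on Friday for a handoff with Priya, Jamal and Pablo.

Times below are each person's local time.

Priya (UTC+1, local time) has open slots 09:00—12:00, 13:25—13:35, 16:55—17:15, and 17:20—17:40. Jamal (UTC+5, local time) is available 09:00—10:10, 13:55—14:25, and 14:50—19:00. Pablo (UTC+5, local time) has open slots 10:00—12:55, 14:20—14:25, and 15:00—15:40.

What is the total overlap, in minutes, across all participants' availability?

Priya → UTC: 08:00–11:00, 12:25–12:35, 15:55–16:15, 16:20–16:40.
Jamal → UTC: 04:00–05:10, 08:55–09:25, 09:50–14:00.
Pablo → UTC: 05:00–07:55, 09:20–09:25, 10:00–10:40.
Priya ∩ Jamal: 08:55–09:25, 09:50–11:00, 12:25–12:35.
Priya ∩ Jamal ∩ Pablo: 09:20–09:25, 10:00–10:40.
Total common minutes: 5 + 40 = 45.

45 minutes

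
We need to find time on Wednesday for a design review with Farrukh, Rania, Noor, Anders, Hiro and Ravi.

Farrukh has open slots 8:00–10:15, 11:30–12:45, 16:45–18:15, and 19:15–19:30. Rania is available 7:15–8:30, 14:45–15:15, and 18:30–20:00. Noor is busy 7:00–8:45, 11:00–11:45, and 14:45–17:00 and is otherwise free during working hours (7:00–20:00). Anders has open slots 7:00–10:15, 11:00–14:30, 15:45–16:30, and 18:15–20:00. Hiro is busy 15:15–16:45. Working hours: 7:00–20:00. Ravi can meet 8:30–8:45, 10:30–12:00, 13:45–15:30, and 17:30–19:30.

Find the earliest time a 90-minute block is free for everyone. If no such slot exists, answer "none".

Noor free within 07:00–20:00: 08:45–11:00, 11:45–14:45, 17:00–20:00.
Hiro free within 07:00–20:00: 07:00–15:15, 16:45–20:00.
Farrukh ∩ Rania: 08:00–08:30, 19:15–19:30.
Farrukh ∩ Rania ∩ Noor: 19:15–19:30.
Farrukh ∩ Rania ∩ Noor ∩ Anders: 19:15–19:30.
Farrukh ∩ Rania ∩ Noor ∩ Anders ∩ Hiro: 19:15–19:30.
Farrukh ∩ Rania ∩ Noor ∩ Anders ∩ Hiro ∩ Ravi: 19:15–19:30.
Windows ≥ 90 min: (none).

none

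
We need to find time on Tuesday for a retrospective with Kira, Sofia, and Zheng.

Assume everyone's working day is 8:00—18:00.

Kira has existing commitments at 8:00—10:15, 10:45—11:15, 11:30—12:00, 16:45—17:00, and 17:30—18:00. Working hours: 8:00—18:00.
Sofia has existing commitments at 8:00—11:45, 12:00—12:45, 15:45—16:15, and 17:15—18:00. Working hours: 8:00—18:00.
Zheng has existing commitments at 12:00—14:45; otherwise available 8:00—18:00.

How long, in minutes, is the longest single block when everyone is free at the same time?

Kira free within 08:00–18:00: 10:15–10:45, 11:15–11:30, 12:00–16:45, 17:00–17:30.
Sofia free within 08:00–18:00: 11:45–12:00, 12:45–15:45, 16:15–17:15.
Zheng free within 08:00–18:00: 08:00–12:00, 14:45–18:00.
Kira ∩ Sofia: 12:45–15:45, 16:15–16:45, 17:00–17:15.
Kira ∩ Sofia ∩ Zheng: 14:45–15:45, 16:15–16:45, 17:00–17:15.
Common window lengths: 60, 30, 15 min; longest is 60.

60 minutes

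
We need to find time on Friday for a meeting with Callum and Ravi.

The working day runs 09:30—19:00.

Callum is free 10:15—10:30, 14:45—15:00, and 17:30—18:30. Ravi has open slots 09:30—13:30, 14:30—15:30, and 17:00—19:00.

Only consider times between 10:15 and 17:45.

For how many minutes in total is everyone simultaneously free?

Callum ∩ Ravi: 10:15–10:30, 14:45–15:00, 17:30–18:30.
Restricted to 10:15–17:45: 10:15–10:30, 14:45–15:00, 17:30–17:45.
Total common minutes: 15 + 15 + 15 = 45.

45 minutes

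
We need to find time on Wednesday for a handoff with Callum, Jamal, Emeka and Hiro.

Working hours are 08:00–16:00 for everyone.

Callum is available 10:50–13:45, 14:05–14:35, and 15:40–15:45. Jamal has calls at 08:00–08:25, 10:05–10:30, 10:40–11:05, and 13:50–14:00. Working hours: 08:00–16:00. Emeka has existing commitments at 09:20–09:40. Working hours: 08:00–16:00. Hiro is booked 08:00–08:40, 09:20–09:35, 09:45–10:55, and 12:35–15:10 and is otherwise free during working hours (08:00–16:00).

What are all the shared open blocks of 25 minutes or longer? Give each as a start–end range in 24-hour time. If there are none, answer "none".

Jamal free within 08:00–16:00: 08:25–10:05, 10:30–10:40, 11:05–13:50, 14:00–16:00.
Emeka free within 08:00–16:00: 08:00–09:20, 09:40–16:00.
Hiro free within 08:00–16:00: 08:40–09:20, 09:35–09:45, 10:55–12:35, 15:10–16:00.
Callum ∩ Jamal: 11:05–13:45, 14:05–14:35, 15:40–15:45.
Callum ∩ Jamal ∩ Emeka: 11:05–13:45, 14:05–14:35, 15:40–15:45.
Callum ∩ Jamal ∩ Emeka ∩ Hiro: 11:05–12:35, 15:40–15:45.
Windows ≥ 25 min: 11:05–12:35.

11:05–12:35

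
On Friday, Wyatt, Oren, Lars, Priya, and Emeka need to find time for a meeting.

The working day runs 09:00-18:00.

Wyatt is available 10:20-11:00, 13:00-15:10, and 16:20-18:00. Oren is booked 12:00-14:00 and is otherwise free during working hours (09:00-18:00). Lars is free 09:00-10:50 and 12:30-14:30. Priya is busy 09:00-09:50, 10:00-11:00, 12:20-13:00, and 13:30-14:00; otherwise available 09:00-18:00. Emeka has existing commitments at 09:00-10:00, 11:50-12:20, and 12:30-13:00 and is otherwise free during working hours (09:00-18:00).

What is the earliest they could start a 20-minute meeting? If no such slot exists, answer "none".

14:00

Oren free within 09:00–18:00: 09:00–12:00, 14:00–18:00.
Priya free within 09:00–18:00: 09:50–10:00, 11:00–12:20, 13:00–13:30, 14:00–18:00.
Emeka free within 09:00–18:00: 10:00–11:50, 12:20–12:30, 13:00–18:00.
Wyatt ∩ Oren: 10:20–11:00, 14:00–15:10, 16:20–18:00.
Wyatt ∩ Oren ∩ Lars: 10:20–10:50, 14:00–14:30.
Wyatt ∩ Oren ∩ Lars ∩ Priya: 14:00–14:30.
Wyatt ∩ Oren ∩ Lars ∩ Priya ∩ Emeka: 14:00–14:30.
Windows ≥ 20 min: 14:00–14:30.
Earliest such window starts at 14:00.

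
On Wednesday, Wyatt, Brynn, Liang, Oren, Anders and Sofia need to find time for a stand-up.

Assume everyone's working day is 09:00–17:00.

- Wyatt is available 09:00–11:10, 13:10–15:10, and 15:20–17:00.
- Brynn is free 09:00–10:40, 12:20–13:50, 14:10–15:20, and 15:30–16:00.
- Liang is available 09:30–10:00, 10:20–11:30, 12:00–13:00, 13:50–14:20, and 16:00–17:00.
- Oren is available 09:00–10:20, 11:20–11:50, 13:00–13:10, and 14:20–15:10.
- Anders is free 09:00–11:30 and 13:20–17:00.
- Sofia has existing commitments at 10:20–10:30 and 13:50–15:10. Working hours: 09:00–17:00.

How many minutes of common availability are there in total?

Sofia free within 09:00–17:00: 09:00–10:20, 10:30–13:50, 15:10–17:00.
Wyatt ∩ Brynn: 09:00–10:40, 13:10–13:50, 14:10–15:10, 15:30–16:00.
Wyatt ∩ Brynn ∩ Liang: 09:30–10:00, 10:20–10:40, 14:10–14:20.
Wyatt ∩ Brynn ∩ Liang ∩ Oren: 09:30–10:00.
Wyatt ∩ Brynn ∩ Liang ∩ Oren ∩ Anders: 09:30–10:00.
Wyatt ∩ Brynn ∩ Liang ∩ Oren ∩ Anders ∩ Sofia: 09:30–10:00.
Total common minutes: 30.

30 minutes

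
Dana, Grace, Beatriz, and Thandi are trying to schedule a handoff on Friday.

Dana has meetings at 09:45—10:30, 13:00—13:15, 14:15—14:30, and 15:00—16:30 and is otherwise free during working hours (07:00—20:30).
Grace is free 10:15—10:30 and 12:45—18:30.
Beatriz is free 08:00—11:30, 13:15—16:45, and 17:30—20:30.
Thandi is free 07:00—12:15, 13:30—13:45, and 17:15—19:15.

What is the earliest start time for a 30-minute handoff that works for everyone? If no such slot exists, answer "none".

17:30

Dana free within 07:00–20:30: 07:00–09:45, 10:30–13:00, 13:15–14:15, 14:30–15:00, 16:30–20:30.
Dana ∩ Grace: 12:45–13:00, 13:15–14:15, 14:30–15:00, 16:30–18:30.
Dana ∩ Grace ∩ Beatriz: 13:15–14:15, 14:30–15:00, 16:30–16:45, 17:30–18:30.
Dana ∩ Grace ∩ Beatriz ∩ Thandi: 13:30–13:45, 17:30–18:30.
Windows ≥ 30 min: 17:30–18:30.
Earliest such window starts at 17:30.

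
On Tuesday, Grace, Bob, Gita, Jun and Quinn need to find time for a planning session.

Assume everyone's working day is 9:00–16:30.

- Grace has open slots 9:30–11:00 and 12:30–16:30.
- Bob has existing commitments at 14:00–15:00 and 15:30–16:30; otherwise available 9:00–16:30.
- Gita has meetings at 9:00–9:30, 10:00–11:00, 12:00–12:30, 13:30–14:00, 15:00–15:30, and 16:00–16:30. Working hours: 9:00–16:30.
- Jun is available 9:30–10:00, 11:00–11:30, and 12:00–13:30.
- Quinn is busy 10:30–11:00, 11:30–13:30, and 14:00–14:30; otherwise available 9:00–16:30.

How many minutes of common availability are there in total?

Bob free within 09:00–16:30: 09:00–14:00, 15:00–15:30.
Gita free within 09:00–16:30: 09:30–10:00, 11:00–12:00, 12:30–13:30, 14:00–15:00, 15:30–16:00.
Quinn free within 09:00–16:30: 09:00–10:30, 11:00–11:30, 13:30–14:00, 14:30–16:30.
Grace ∩ Bob: 09:30–11:00, 12:30–14:00, 15:00–15:30.
Grace ∩ Bob ∩ Gita: 09:30–10:00, 12:30–13:30.
Grace ∩ Bob ∩ Gita ∩ Jun: 09:30–10:00, 12:30–13:30.
Grace ∩ Bob ∩ Gita ∩ Jun ∩ Quinn: 09:30–10:00.
Total common minutes: 30.

30 minutes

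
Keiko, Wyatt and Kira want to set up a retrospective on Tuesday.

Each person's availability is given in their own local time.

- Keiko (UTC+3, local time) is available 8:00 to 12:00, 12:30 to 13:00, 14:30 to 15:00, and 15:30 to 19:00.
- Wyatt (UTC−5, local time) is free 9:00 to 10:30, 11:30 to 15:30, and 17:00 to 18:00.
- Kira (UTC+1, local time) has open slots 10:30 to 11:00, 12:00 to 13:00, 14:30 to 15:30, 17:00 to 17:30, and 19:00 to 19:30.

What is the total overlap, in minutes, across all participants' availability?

30 minutes

Keiko → UTC: 05:00–09:00, 09:30–10:00, 11:30–12:00, 12:30–16:00.
Wyatt → UTC: 14:00–15:30, 16:30–20:30, 22:00–23:00.
Kira → UTC: 09:30–10:00, 11:00–12:00, 13:30–14:30, 16:00–16:30, 18:00–18:30.
Keiko ∩ Wyatt: 14:00–15:30.
Keiko ∩ Wyatt ∩ Kira: 14:00–14:30.
Total common minutes: 30.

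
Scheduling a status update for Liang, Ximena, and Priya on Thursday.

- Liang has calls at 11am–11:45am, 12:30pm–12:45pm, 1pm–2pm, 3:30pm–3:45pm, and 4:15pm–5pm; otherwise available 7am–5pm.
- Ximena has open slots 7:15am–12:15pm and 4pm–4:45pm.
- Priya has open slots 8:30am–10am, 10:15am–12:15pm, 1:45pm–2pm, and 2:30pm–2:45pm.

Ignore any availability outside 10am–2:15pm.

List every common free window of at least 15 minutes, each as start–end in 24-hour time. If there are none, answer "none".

Liang free within 07:00–17:00: 07:00–11:00, 11:45–12:30, 12:45–13:00, 14:00–15:30, 15:45–16:15.
Liang ∩ Ximena: 07:15–11:00, 11:45–12:15, 16:00–16:15.
Liang ∩ Ximena ∩ Priya: 08:30–10:00, 10:15–11:00, 11:45–12:15.
Restricted to 10:00–14:15: 10:15–11:00, 11:45–12:15.
Windows ≥ 15 min: 10:15–11:00, 11:45–12:15.

10:15–11:00, 11:45–12:15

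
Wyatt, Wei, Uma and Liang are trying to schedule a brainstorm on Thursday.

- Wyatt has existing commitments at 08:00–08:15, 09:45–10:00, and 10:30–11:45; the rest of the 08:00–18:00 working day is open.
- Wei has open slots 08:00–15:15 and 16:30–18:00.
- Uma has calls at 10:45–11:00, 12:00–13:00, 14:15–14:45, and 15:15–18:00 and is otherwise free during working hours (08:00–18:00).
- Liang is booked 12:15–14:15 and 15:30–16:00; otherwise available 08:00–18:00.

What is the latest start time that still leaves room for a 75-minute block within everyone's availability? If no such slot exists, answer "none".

Wyatt free within 08:00–18:00: 08:15–09:45, 10:00–10:30, 11:45–18:00.
Uma free within 08:00–18:00: 08:00–10:45, 11:00–12:00, 13:00–14:15, 14:45–15:15.
Liang free within 08:00–18:00: 08:00–12:15, 14:15–15:30, 16:00–18:00.
Wyatt ∩ Wei: 08:15–09:45, 10:00–10:30, 11:45–15:15, 16:30–18:00.
Wyatt ∩ Wei ∩ Uma: 08:15–09:45, 10:00–10:30, 11:45–12:00, 13:00–14:15, 14:45–15:15.
Wyatt ∩ Wei ∩ Uma ∩ Liang: 08:15–09:45, 10:00–10:30, 11:45–12:00, 14:45–15:15.
Windows ≥ 75 min: 08:15–09:45.
Latest start in the last window 08:15–09:45 is 09:45 − 75 min = 08:30.

08:30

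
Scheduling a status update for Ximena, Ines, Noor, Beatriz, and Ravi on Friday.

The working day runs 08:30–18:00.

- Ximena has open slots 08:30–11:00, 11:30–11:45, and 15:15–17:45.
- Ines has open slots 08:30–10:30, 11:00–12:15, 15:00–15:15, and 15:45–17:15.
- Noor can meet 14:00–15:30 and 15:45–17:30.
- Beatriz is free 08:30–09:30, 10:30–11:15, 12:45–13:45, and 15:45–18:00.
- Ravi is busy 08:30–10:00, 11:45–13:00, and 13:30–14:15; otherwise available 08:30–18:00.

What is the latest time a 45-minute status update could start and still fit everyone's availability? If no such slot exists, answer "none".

16:30

Ravi free within 08:30–18:00: 10:00–11:45, 13:00–13:30, 14:15–18:00.
Ximena ∩ Ines: 08:30–10:30, 11:30–11:45, 15:45–17:15.
Ximena ∩ Ines ∩ Noor: 15:45–17:15.
Ximena ∩ Ines ∩ Noor ∩ Beatriz: 15:45–17:15.
Ximena ∩ Ines ∩ Noor ∩ Beatriz ∩ Ravi: 15:45–17:15.
Windows ≥ 45 min: 15:45–17:15.
Latest start in the last window 15:45–17:15 is 17:15 − 45 min = 16:30.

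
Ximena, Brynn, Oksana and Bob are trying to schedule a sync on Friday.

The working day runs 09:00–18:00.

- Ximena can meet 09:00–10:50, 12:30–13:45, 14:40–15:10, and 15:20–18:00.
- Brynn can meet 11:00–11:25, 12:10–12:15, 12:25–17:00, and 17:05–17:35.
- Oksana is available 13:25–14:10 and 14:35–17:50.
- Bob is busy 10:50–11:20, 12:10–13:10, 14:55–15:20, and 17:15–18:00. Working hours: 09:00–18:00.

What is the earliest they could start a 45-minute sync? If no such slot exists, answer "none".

Bob free within 09:00–18:00: 09:00–10:50, 11:20–12:10, 13:10–14:55, 15:20–17:15.
Ximena ∩ Brynn: 12:30–13:45, 14:40–15:10, 15:20–17:00, 17:05–17:35.
Ximena ∩ Brynn ∩ Oksana: 13:25–13:45, 14:40–15:10, 15:20–17:00, 17:05–17:35.
Ximena ∩ Brynn ∩ Oksana ∩ Bob: 13:25–13:45, 14:40–14:55, 15:20–17:00, 17:05–17:15.
Windows ≥ 45 min: 15:20–17:00.
Earliest such window starts at 15:20.

15:20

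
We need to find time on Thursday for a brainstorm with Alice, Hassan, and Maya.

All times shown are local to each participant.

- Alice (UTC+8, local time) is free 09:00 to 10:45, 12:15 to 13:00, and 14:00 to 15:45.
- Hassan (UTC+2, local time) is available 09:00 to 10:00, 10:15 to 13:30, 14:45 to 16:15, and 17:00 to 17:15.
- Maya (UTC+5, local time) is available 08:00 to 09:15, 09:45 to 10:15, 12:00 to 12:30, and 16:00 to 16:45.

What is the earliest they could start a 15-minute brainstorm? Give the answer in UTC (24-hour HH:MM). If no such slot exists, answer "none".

Alice → UTC: 01:00–02:45, 04:15–05:00, 06:00–07:45.
Hassan → UTC: 07:00–08:00, 08:15–11:30, 12:45–14:15, 15:00–15:15.
Maya → UTC: 03:00–04:15, 04:45–05:15, 07:00–07:30, 11:00–11:45.
Alice ∩ Hassan: 07:00–07:45.
Alice ∩ Hassan ∩ Maya: 07:00–07:30.
Windows ≥ 15 min: 07:00–07:30.
Earliest such window starts at 07:00.

07:00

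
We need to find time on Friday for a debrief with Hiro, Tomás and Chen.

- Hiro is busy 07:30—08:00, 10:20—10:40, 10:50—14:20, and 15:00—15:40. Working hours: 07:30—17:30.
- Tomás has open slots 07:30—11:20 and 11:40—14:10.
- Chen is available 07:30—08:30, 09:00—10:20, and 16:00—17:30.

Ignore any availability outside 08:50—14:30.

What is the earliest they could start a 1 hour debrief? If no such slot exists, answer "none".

Hiro free within 07:30–17:30: 08:00–10:20, 10:40–10:50, 14:20–15:00, 15:40–17:30.
Hiro ∩ Tomás: 08:00–10:20, 10:40–10:50.
Hiro ∩ Tomás ∩ Chen: 08:00–08:30, 09:00–10:20.
Restricted to 08:50–14:30: 09:00–10:20.
Windows ≥ 60 min: 09:00–10:20.
Earliest such window starts at 09:00.

09:00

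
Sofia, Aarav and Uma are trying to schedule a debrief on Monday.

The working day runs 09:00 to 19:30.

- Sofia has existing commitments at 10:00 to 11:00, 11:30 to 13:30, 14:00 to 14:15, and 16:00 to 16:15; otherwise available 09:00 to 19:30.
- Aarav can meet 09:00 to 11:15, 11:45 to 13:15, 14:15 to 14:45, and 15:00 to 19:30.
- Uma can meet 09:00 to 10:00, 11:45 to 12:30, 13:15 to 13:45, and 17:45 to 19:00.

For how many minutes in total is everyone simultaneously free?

Sofia free within 09:00–19:30: 09:00–10:00, 11:00–11:30, 13:30–14:00, 14:15–16:00, 16:15–19:30.
Sofia ∩ Aarav: 09:00–10:00, 11:00–11:15, 14:15–14:45, 15:00–16:00, 16:15–19:30.
Sofia ∩ Aarav ∩ Uma: 09:00–10:00, 17:45–19:00.
Total common minutes: 60 + 75 = 135.

135 minutes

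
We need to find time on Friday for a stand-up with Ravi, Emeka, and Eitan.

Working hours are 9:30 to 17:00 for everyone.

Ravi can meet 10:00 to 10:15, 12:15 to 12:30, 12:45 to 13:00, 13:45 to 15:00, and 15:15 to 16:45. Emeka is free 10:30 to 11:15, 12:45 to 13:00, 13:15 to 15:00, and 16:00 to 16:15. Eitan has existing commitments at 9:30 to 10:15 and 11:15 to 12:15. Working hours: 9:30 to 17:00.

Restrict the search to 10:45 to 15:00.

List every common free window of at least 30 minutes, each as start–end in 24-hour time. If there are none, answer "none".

Eitan free within 09:30–17:00: 10:15–11:15, 12:15–17:00.
Ravi ∩ Emeka: 12:45–13:00, 13:45–15:00, 16:00–16:15.
Ravi ∩ Emeka ∩ Eitan: 12:45–13:00, 13:45–15:00, 16:00–16:15.
Restricted to 10:45–15:00: 12:45–13:00, 13:45–15:00.
Windows ≥ 30 min: 13:45–15:00.

13:45–15:00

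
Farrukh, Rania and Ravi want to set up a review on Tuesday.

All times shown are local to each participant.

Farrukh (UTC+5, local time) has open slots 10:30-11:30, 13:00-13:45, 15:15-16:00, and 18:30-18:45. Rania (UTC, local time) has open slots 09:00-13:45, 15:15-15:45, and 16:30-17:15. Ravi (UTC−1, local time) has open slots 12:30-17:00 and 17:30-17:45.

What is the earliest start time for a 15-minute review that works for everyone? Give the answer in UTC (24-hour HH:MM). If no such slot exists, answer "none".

Farrukh → UTC: 05:30–06:30, 08:00–08:45, 10:15–11:00, 13:30–13:45.
Rania → UTC: 09:00–13:45, 15:15–15:45, 16:30–17:15.
Ravi → UTC: 13:30–18:00, 18:30–18:45.
Farrukh ∩ Rania: 10:15–11:00, 13:30–13:45.
Farrukh ∩ Rania ∩ Ravi: 13:30–13:45.
Windows ≥ 15 min: 13:30–13:45.
Earliest such window starts at 13:30.

13:30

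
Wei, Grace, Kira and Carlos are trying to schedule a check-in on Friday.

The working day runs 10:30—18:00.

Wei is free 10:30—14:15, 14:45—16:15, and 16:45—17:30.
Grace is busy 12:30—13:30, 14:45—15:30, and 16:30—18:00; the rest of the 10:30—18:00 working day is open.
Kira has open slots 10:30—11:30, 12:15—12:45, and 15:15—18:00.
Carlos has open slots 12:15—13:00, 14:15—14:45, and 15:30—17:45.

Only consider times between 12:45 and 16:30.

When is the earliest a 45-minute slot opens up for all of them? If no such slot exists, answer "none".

15:30

Grace free within 10:30–18:00: 10:30–12:30, 13:30–14:45, 15:30–16:30.
Wei ∩ Grace: 10:30–12:30, 13:30–14:15, 15:30–16:15.
Wei ∩ Grace ∩ Kira: 10:30–11:30, 12:15–12:30, 15:30–16:15.
Wei ∩ Grace ∩ Kira ∩ Carlos: 12:15–12:30, 15:30–16:15.
Restricted to 12:45–16:30: 15:30–16:15.
Windows ≥ 45 min: 15:30–16:15.
Earliest such window starts at 15:30.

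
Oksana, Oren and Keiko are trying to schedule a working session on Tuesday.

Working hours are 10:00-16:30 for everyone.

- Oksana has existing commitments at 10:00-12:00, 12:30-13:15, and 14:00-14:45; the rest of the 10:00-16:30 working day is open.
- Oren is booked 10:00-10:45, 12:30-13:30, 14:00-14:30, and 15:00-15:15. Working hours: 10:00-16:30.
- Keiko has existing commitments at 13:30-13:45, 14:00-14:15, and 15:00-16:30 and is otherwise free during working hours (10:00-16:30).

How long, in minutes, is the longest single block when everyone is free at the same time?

Oksana free within 10:00–16:30: 12:00–12:30, 13:15–14:00, 14:45–16:30.
Oren free within 10:00–16:30: 10:45–12:30, 13:30–14:00, 14:30–15:00, 15:15–16:30.
Keiko free within 10:00–16:30: 10:00–13:30, 13:45–14:00, 14:15–15:00.
Oksana ∩ Oren: 12:00–12:30, 13:30–14:00, 14:45–15:00, 15:15–16:30.
Oksana ∩ Oren ∩ Keiko: 12:00–12:30, 13:45–14:00, 14:45–15:00.
Common window lengths: 30, 15, 15 min; longest is 30.

30 minutes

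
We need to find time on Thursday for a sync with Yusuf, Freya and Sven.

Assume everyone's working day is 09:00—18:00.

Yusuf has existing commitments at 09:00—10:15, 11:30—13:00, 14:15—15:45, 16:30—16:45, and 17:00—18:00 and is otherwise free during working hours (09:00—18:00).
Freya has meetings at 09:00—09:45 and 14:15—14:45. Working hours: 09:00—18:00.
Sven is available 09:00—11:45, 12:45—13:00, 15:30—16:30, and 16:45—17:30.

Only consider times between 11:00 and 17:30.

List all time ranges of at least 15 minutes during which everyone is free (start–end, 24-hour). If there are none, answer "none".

11:00–11:30, 15:45–16:30, 16:45–17:00

Yusuf free within 09:00–18:00: 10:15–11:30, 13:00–14:15, 15:45–16:30, 16:45–17:00.
Freya free within 09:00–18:00: 09:45–14:15, 14:45–18:00.
Yusuf ∩ Freya: 10:15–11:30, 13:00–14:15, 15:45–16:30, 16:45–17:00.
Yusuf ∩ Freya ∩ Sven: 10:15–11:30, 15:45–16:30, 16:45–17:00.
Restricted to 11:00–17:30: 11:00–11:30, 15:45–16:30, 16:45–17:00.
Windows ≥ 15 min: 11:00–11:30, 15:45–16:30, 16:45–17:00.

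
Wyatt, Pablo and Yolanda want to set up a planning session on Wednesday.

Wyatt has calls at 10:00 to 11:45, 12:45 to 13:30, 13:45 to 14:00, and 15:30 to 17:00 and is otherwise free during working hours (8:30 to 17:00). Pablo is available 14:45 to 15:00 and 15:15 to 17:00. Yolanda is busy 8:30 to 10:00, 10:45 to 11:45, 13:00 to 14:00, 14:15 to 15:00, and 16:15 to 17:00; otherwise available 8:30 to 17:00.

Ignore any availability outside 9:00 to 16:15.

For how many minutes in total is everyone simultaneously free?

15 minutes

Wyatt free within 08:30–17:00: 08:30–10:00, 11:45–12:45, 13:30–13:45, 14:00–15:30.
Yolanda free within 08:30–17:00: 10:00–10:45, 11:45–13:00, 14:00–14:15, 15:00–16:15.
Wyatt ∩ Pablo: 14:45–15:00, 15:15–15:30.
Wyatt ∩ Pablo ∩ Yolanda: 15:15–15:30.
Restricted to 09:00–16:15: 15:15–15:30.
Total common minutes: 15.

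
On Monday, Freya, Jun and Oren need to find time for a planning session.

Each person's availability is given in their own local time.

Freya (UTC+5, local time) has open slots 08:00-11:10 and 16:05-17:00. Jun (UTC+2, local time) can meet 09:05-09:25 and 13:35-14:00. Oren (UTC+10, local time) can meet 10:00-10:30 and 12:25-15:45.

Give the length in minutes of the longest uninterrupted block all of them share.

Freya → UTC: 03:00–06:10, 11:05–12:00.
Jun → UTC: 07:05–07:25, 11:35–12:00.
Oren → UTC: 00:00–00:30, 02:25–05:45.
Freya ∩ Jun: 11:35–12:00.
Freya ∩ Jun ∩ Oren: (none).
No common window.

0 minutes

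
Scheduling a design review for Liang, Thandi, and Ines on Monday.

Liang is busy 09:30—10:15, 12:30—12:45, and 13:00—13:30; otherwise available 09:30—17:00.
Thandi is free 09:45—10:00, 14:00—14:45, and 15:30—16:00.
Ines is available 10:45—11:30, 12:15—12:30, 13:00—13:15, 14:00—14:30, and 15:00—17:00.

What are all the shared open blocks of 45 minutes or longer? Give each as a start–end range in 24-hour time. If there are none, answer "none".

Liang free within 09:30–17:00: 10:15–12:30, 12:45–13:00, 13:30–17:00.
Liang ∩ Thandi: 14:00–14:45, 15:30–16:00.
Liang ∩ Thandi ∩ Ines: 14:00–14:30, 15:30–16:00.
Windows ≥ 45 min: (none).

none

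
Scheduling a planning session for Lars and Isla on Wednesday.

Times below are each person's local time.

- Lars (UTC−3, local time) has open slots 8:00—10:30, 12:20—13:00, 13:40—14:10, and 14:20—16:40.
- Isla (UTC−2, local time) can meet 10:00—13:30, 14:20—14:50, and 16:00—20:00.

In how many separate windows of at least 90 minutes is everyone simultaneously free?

2

Lars → UTC: 11:00–13:30, 15:20–16:00, 16:40–17:10, 17:20–19:40.
Isla → UTC: 12:00–15:30, 16:20–16:50, 18:00–22:00.
Lars ∩ Isla: 12:00–13:30, 15:20–15:30, 16:40–16:50, 18:00–19:40.
Windows ≥ 90 min: 12:00–13:30, 18:00–19:40.
That's 2 windows.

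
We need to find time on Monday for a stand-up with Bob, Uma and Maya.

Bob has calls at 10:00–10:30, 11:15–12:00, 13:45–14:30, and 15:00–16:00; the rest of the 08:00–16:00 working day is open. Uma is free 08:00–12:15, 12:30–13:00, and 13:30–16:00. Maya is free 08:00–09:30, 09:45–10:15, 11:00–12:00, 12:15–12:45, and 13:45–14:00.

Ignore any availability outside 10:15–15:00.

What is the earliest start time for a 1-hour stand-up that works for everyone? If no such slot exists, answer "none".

none

Bob free within 08:00–16:00: 08:00–10:00, 10:30–11:15, 12:00–13:45, 14:30–15:00.
Bob ∩ Uma: 08:00–10:00, 10:30–11:15, 12:00–12:15, 12:30–13:00, 13:30–13:45, 14:30–15:00.
Bob ∩ Uma ∩ Maya: 08:00–09:30, 09:45–10:00, 11:00–11:15, 12:30–12:45.
Restricted to 10:15–15:00: 11:00–11:15, 12:30–12:45.
Windows ≥ 60 min: (none).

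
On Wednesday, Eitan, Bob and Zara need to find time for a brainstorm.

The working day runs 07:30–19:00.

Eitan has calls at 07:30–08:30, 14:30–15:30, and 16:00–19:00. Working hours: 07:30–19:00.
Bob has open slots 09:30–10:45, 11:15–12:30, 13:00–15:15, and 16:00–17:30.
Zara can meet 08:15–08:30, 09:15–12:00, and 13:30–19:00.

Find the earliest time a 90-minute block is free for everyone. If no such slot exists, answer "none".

none

Eitan free within 07:30–19:00: 08:30–14:30, 15:30–16:00.
Eitan ∩ Bob: 09:30–10:45, 11:15–12:30, 13:00–14:30.
Eitan ∩ Bob ∩ Zara: 09:30–10:45, 11:15–12:00, 13:30–14:30.
Windows ≥ 90 min: (none).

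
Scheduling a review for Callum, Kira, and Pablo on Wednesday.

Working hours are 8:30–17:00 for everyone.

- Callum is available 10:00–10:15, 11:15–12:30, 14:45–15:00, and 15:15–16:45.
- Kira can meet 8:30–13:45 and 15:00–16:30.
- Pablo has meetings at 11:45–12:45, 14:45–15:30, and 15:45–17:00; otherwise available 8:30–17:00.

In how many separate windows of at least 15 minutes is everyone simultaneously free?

Pablo free within 08:30–17:00: 08:30–11:45, 12:45–14:45, 15:30–15:45.
Callum ∩ Kira: 10:00–10:15, 11:15–12:30, 15:15–16:30.
Callum ∩ Kira ∩ Pablo: 10:00–10:15, 11:15–11:45, 15:30–15:45.
Windows ≥ 15 min: 10:00–10:15, 11:15–11:45, 15:30–15:45.
That's 3 windows.

3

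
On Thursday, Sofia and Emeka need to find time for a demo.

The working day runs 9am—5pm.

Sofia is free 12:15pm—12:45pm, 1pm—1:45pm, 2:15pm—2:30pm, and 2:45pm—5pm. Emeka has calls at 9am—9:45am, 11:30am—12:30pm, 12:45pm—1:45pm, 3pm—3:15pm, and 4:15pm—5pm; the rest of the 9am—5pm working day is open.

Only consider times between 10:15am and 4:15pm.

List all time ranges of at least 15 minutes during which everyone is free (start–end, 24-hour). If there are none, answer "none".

Emeka free within 09:00–17:00: 09:45–11:30, 12:30–12:45, 13:45–15:00, 15:15–16:15.
Sofia ∩ Emeka: 12:30–12:45, 14:15–14:30, 14:45–15:00, 15:15–16:15.
Restricted to 10:15–16:15: 12:30–12:45, 14:15–14:30, 14:45–15:00, 15:15–16:15.
Windows ≥ 15 min: 12:30–12:45, 14:15–14:30, 14:45–15:00, 15:15–16:15.

12:30–12:45, 14:15–14:30, 14:45–15:00, 15:15–16:15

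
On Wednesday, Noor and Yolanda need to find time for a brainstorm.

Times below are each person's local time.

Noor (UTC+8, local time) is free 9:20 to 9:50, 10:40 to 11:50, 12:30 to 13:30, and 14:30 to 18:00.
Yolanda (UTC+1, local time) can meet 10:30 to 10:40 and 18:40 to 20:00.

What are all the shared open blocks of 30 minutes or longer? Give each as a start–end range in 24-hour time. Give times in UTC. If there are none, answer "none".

Noor → UTC: 01:20–01:50, 02:40–03:50, 04:30–05:30, 06:30–10:00.
Yolanda → UTC: 09:30–09:40, 17:40–19:00.
Noor ∩ Yolanda: 09:30–09:40.
Windows ≥ 30 min: (none).

none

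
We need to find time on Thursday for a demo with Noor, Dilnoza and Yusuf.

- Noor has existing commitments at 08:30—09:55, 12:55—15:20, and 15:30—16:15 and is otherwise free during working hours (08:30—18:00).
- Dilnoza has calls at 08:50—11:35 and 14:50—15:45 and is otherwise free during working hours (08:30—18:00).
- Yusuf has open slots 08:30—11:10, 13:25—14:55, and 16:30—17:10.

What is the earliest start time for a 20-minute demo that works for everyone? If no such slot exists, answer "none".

Noor free within 08:30–18:00: 09:55–12:55, 15:20–15:30, 16:15–18:00.
Dilnoza free within 08:30–18:00: 08:30–08:50, 11:35–14:50, 15:45–18:00.
Noor ∩ Dilnoza: 11:35–12:55, 16:15–18:00.
Noor ∩ Dilnoza ∩ Yusuf: 16:30–17:10.
Windows ≥ 20 min: 16:30–17:10.
Earliest such window starts at 16:30.

16:30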